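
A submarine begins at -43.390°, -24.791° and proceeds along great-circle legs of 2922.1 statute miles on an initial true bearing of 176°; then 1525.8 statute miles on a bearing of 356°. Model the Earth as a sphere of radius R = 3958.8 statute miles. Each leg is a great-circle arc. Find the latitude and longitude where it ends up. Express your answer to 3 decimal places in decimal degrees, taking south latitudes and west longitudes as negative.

latitude -62.782°, longitude 3.480°

Apply the spherical direct solution leg by leg, carrying full precision between legs.
Leg 1: from (-43.390°, -24.791°), δ = 2922.1/3958.8 = 0.738128 rad, θ = 176° → φ = -84.854°, λ = 6.767°.
Leg 2: from (-84.854°, 6.767°), δ = 1525.8/3958.8 = 0.385420 rad, θ = 356° → φ = -62.782°, λ = 3.480°.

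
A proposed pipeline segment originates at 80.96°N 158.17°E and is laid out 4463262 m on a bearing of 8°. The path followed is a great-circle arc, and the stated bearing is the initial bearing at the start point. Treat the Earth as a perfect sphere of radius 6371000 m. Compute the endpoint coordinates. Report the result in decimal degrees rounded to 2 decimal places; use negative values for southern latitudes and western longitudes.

latitude 58.79°, longitude -31.80°

Central angle δ = d/R = 0.700559 rad.
Start latitude φ₁ = 1.413019 rad; initial bearing θ = 0.139626 rad.
Applying the spherical law of cosines for sides, sin φ₂ = sin φ₁ cos δ + cos φ₁ sin δ cos θ = 0.855290, so φ₂ = 58.79°.
Then Δλ = atan2(0.014097, -0.080184) = 2.967566 rad, from sin θ sin δ cos φ₁ over cos δ − sin φ₁ sin φ₂.
λ₂ = 158.17° + 170.03° = 328.20°, normalized to (−180°, 180°] → -31.80°.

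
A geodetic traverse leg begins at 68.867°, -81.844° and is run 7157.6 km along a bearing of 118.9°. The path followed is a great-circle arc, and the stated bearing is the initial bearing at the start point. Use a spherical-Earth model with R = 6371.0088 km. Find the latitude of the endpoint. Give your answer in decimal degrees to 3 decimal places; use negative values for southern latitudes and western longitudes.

δ = 7157.6/6371.0088 = 1.123464 rad (64.3698°).
Converting: φ₁ = 1.201956 rad, θ = 2.075196 rad.
sin φ₂ = sin φ₁ cos δ + cos φ₁ sin δ cos θ = (0.932746)(0.432562) + (0.360534)(0.901604)(-0.483282) = 0.246375
φ₂ = asin(0.246375) = 0.248938 rad = 14.263°.
Δλ = atan2( sin θ sin δ cos φ₁ , cos δ − sin φ₁ sin φ₂ ) = atan2(0.284578, 0.202757) = 0.951742 rad = 54.531°.
λ₂ = λ₁ + Δλ = -27.313°.

latitude 14.263°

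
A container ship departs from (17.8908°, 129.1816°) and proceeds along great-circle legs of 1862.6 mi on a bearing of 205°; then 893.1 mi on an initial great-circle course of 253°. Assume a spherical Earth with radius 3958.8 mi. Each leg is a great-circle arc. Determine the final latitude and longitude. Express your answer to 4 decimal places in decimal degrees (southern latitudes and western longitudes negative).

latitude -10.3200°, longitude 105.5004°

Apply the spherical direct solution leg by leg, carrying full precision between legs.
Leg 1: from (17.8908°, 129.1816°), δ = 1862.6/3958.8 = 0.470496 rad, θ = 205° → φ = -6.7284°, λ = 118.0587°.
Leg 2: from (-6.7284°, 118.0587°), δ = 893.1/3958.8 = 0.225599 rad, θ = 253° → φ = -10.3200°, λ = 105.5004°.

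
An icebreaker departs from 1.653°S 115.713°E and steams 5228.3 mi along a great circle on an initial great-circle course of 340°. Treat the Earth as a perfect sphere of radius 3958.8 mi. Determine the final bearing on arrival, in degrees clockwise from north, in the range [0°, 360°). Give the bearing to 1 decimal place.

δ = 5228.3/3958.8 = 1.320678 rad (75.6693°).
With φ₁ = -1.653° = -0.028850 rad and θ = 340° = 5.934119 rad:
sin φ₂ = sin φ₁ cos δ + cos φ₁ sin δ cos θ = (-0.028846)(0.247519) + (0.999584)(0.968883)(0.939693) = 0.902933
φ₂ = asin(0.902933) = 1.126547 rad = 64.546°.
Then Δλ = atan2(-0.331240, 0.273565) = -0.880472 rad, from sin θ sin δ cos φ₁ over cos δ − sin φ₁ sin φ₂.
Hence λ₂ = 115.713° + -50.447° = 65.266°.
The forward bearing on arrival equals the back-azimuth from the destination plus 180°.
Back-azimuth from P₂ (64.5°, 65.3°) to P₁ (-1.7°, 115.7°), with Δλ' = λ₁ − λ₂ = 50.4°: atan2( sin Δλ' cos φ₁ , cos φ₂ sin φ₁ − sin φ₂ cos φ₁ cos Δλ' ) = 127.3°.
Final bearing = (127.3° + 180°) mod 360° = 307.3°.

final bearing 307.3°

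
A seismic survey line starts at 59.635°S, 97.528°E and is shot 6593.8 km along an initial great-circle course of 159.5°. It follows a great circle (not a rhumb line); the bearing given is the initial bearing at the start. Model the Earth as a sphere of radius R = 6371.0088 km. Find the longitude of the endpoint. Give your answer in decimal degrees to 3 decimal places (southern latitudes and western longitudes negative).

longitude -117.052°

The arc subtends δ = 6593.8/6371.0088 = 1.034970 rad at the centre.
Start latitude φ₁ = -1.040827 rad; initial bearing θ = 2.783800 rad.
sin φ₂ = sin φ₁ cos δ + cos φ₁ sin δ cos θ = (-0.862823)(0.510552) + (0.505507)(0.859847)(-0.936672) = -0.847648
φ₂ = asin(-0.847648) = -1.011537 rad = -57.957°.
For the longitude increment, Δλ = atan2( sin θ sin δ cos φ₁, cos δ − sin φ₁ sin φ₂ ) = atan2(0.152221, -0.220818) = 145.420°.
λ₂ = 97.528° + 145.420° = 242.948°, normalized to (−180°, 180°] → -117.052°.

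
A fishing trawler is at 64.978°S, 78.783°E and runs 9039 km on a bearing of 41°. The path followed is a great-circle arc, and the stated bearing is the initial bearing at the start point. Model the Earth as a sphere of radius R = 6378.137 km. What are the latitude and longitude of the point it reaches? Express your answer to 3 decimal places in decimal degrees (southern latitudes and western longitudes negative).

The arc subtends δ = 9039/6378.137 = 1.417185 rad at the centre.
Converting: φ₁ = -1.134080 rad, θ = 0.715585 rad.
Destination latitude: φ₂ = arcsin( sin φ₁ cos δ + cos φ₁ sin δ cos θ ) = arcsin(0.176810) = 10.184°.
For the longitude increment, Δλ = atan2( sin θ sin δ cos φ₁, cos δ − sin φ₁ sin φ₂ ) = atan2(0.274223, 0.313224) = 41.202°.
λ₂ = 78.783° + 41.202° = 119.985°.

latitude 10.184°, longitude 119.985°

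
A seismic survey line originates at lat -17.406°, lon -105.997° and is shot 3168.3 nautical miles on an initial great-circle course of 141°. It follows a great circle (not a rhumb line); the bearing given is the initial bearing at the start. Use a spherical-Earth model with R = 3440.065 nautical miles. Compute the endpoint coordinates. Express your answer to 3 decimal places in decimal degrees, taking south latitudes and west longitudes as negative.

δ = 3168.3/3440.065 = 0.921000 rad (52.7694°).
Start latitude φ₁ = -0.303792 rad; initial bearing θ = 2.460914 rad.
Applying the spherical law of cosines for sides, sin φ₂ = sin φ₁ cos δ + cos φ₁ sin δ cos θ = -0.771422, so φ₂ = -50.482°.
Then Δλ = atan2(0.478125, 0.374260) = 0.906652 rad, from sin θ sin δ cos φ₁ over cos δ − sin φ₁ sin φ₂.
λ₂ = -105.997° + 51.947° = -54.050°.

latitude -50.482°, longitude -54.050°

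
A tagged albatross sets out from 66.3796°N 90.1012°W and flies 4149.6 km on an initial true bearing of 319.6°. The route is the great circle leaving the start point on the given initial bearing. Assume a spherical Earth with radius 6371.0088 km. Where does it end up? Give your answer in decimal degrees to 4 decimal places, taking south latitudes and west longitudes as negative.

The arc subtends δ = 4149.6/6371.0088 = 0.651325 rad at the centre.
Converting: φ₁ = 1.158543 rad, θ = 5.578072 rad.
Destination latitude: φ₂ = arcsin( sin φ₁ cos δ + cos φ₁ sin δ cos θ ) = arcsin(0.913634) = 66.0125°.
Then Δλ = atan2(-0.157432, -0.041809) = -1.830375 rad, from sin θ sin δ cos φ₁ over cos δ − sin φ₁ sin φ₂.
λ₂ = -90.1012° + -104.8728° = -194.9740°, normalized to (−180°, 180°] → 165.0260°.

latitude 66.0125°, longitude 165.0260°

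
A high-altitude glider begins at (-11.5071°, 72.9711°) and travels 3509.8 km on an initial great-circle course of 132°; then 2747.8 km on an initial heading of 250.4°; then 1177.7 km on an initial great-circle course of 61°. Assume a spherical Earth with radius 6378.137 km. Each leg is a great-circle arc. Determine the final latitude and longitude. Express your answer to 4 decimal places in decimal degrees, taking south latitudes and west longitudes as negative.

Apply the spherical direct solution leg by leg, carrying full precision between legs.
Leg 1: from (-11.5071°, 72.9711°), δ = 3509.8/6378.137 = 0.550286 rad, θ = 132° → φ = -30.8582°, λ = 99.8880°.
Leg 2: from (-30.8582°, 99.8880°), δ = 2747.8/6378.137 = 0.430815 rad, θ = 250.4° → φ = -35.8953°, λ = 70.8334°.
Leg 3: from (-35.8953°, 70.8334°), δ = 1177.7/6378.137 = 0.184646 rad, θ = 61° → φ = -30.2804°, λ = 81.5499°.

latitude -30.2804°, longitude 81.5499°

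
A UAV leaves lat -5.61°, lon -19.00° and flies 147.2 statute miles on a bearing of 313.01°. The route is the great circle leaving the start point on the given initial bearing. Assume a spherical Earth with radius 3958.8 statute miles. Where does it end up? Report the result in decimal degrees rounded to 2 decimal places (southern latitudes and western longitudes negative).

latitude -4.15°, longitude -20.56°

Central angle δ = d/R = 0.037183 rad.
Start latitude φ₁ = -0.097913 rad; initial bearing θ = 5.463055 rad.
sin φ₂ = sin φ₁ cos δ + cos φ₁ sin δ cos θ = (-0.097757)(0.999309) + (0.995210)(0.037174)(0.682126) = -0.072453
φ₂ = asin(-0.072453) = -0.072516 rad = -4.15°.
Δλ = atan2( sin θ sin δ cos φ₁ , cos δ − sin φ₁ sin φ₂ ) = atan2(-0.027053, 0.992226) = -0.027258 rad = -1.56°.
λ₂ = -19.00° + -1.56° = -20.56°.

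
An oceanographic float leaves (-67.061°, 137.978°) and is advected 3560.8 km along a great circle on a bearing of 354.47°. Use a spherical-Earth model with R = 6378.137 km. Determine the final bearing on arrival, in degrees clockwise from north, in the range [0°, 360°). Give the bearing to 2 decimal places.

Angular distance δ = d/R = 3560.8 / 6378.137 = 0.558282 rad.
Converting: φ₁ = -1.170435 rad, θ = 6.186669 rad.
Applying the spherical law of cosines for sides, sin φ₂ = sin φ₁ cos δ + cos φ₁ sin δ cos θ = -0.575592, so φ₂ = -35.141°.
Δλ = atan2( sin θ sin δ cos φ₁ , cos δ − sin φ₁ sin φ₂ ) = atan2(-0.019896, 0.318092) = -0.062467 rad = -3.579°.
Hence λ₂ = 137.978° + -3.579° = 134.399°.
The forward bearing on arrival equals the back-azimuth from the destination plus 180°.
Back-azimuth from P₂ (-35.14°, 134.40°) to P₁ (-67.06°, 137.98°), with Δλ' = λ₁ − λ₂ = 3.58°: atan2( sin Δλ' cos φ₁ , cos φ₂ sin φ₁ − sin φ₂ cos φ₁ cos Δλ' ) = 177.37°.
Final bearing = (177.37° + 180°) mod 360° = 357.37°.

final bearing 357.37°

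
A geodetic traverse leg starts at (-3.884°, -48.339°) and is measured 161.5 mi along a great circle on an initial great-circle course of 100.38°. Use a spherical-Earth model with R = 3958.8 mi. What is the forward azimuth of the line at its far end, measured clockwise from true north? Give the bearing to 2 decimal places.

Angular distance δ = d/R = 161.5 / 3958.8 = 0.040795 rad.
Start latitude φ₁ = -0.067789 rad; initial bearing θ = 1.751962 rad.
Applying the spherical law of cosines for sides, sin φ₂ = sin φ₁ cos δ + cos φ₁ sin δ cos θ = -0.075012, so φ₂ = -4.302°.
Δλ = atan2( sin θ sin δ cos φ₁ , cos δ − sin φ₁ sin φ₂ ) = atan2(0.040024, 0.994087) = 0.040241 rad = 2.306°.
λ₂ = λ₁ + Δλ = -46.033°.
The forward bearing on arrival equals the back-azimuth from the destination plus 180°.
Back-azimuth from P₂ (-4.30°, -46.03°) to P₁ (-3.88°, -48.34°), with Δλ' = λ₁ − λ₂ = -2.31°: atan2( sin Δλ' cos φ₁ , cos φ₂ sin φ₁ − sin φ₂ cos φ₁ cos Δλ' ) = 280.22°.
Final bearing = (280.22° + 180°) mod 360° = 100.22°.

final bearing 100.22°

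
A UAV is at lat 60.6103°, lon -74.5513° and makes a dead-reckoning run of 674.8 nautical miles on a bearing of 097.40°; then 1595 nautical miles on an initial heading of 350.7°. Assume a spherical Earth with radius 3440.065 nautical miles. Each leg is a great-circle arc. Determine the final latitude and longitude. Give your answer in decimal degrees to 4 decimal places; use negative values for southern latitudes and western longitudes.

Apply the spherical direct solution leg by leg, carrying full precision between legs.
Leg 1: from (60.6103°, -74.5513°), δ = 674.8/3440.065 = 0.196159 rad, θ = 97.4° → φ = 57.3810°, λ = -53.5397°.
Leg 2: from (57.3810°, -53.5397°), δ = 1595/3440.065 = 0.463654 rad, θ = 350.7° → φ = 82.4171°, λ = -86.7477°.

latitude 82.4171°, longitude -86.7477°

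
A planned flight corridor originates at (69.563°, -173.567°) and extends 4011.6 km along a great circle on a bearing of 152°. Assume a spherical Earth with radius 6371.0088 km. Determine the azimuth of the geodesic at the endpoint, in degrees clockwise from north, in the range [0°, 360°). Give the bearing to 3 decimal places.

final bearing 168.434°

δ = 4011.6/6371.0088 = 0.629665 rad (36.0771°).
Converting: φ₁ = 1.214103 rad, θ = 2.652900 rad.
Destination latitude: φ₂ = arcsin( sin φ₁ cos δ + cos φ₁ sin δ cos θ ) = arcsin(0.575800) = 35.156°.
Then Δλ = atan2(0.096533, 0.268668) = 0.344939 rad, from sin θ sin δ cos φ₁ over cos δ − sin φ₁ sin φ₂.
λ₂ = λ₁ + Δλ = -153.803°.
The forward bearing on arrival equals the back-azimuth from the destination plus 180°.
Back-azimuth from P₂ (35.156°, -153.803°) to P₁ (69.563°, -173.567°), with Δλ' = λ₁ − λ₂ = -19.764°: atan2( sin Δλ' cos φ₁ , cos φ₂ sin φ₁ − sin φ₂ cos φ₁ cos Δλ' ) = 348.434°.
Final bearing = (348.434° + 180°) mod 360° = 168.434°.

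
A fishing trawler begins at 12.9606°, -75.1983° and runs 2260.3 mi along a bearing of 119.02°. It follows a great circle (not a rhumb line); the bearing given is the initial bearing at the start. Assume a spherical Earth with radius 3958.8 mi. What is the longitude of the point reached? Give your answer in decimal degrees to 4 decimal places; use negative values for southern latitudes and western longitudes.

δ = 2260.3/3958.8 = 0.570956 rad (32.7134°).
Converting: φ₁ = 0.226205 rad, θ = 2.077291 rad.
Destination latitude: φ₂ = arcsin( sin φ₁ cos δ + cos φ₁ sin δ cos θ ) = arcsin(-0.066788) = -3.8295°.
Then Δλ = atan2(0.460546, 0.856364) = 0.493422 rad, from sin θ sin δ cos φ₁ over cos δ − sin φ₁ sin φ₂.
λ₂ = -75.1983° + 28.2710° = -46.9273°.

longitude -46.9273°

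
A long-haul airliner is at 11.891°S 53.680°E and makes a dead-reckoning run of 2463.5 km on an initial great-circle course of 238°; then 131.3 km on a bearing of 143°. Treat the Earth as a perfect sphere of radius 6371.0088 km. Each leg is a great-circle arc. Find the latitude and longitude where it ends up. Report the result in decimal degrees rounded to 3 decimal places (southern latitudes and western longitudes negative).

Apply the spherical direct solution leg by leg, carrying full precision between legs.
Leg 1: from (-11.891°, 53.680°), δ = 2463.5/6371.0088 = 0.386673 rad, θ = 238° → φ = -22.730°, λ = 33.392°.
Leg 2: from (-22.730°, 33.392°), δ = 131.3/6371.0088 = 0.020609 rad, θ = 143° → φ = -23.671°, λ = 34.168°.

latitude -23.671°, longitude 34.168°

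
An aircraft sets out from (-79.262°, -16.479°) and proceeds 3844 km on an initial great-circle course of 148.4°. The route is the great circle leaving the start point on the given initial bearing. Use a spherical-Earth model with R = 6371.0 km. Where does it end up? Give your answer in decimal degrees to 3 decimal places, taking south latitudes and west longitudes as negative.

latitude -64.035°, longitude 120.750°

The arc subtends δ = 3844/6371 = 0.603359 rad at the centre.
Converting: φ₁ = -1.383383 rad, θ = 2.590069 rad.
sin φ₂ = sin φ₁ cos δ + cos φ₁ sin δ cos θ = (-0.982489)(0.823434) + (0.186318)(0.567412)(-0.851727) = -0.899059
φ₂ = asin(-0.899059) = -1.117616 rad = -64.035°.
For the longitude increment, Δλ = atan2( sin θ sin δ cos φ₁, cos δ − sin φ₁ sin φ₂ ) = atan2(0.055395, -0.059882) = 137.229°.
λ₂ = -16.479° + 137.229° = 120.750°.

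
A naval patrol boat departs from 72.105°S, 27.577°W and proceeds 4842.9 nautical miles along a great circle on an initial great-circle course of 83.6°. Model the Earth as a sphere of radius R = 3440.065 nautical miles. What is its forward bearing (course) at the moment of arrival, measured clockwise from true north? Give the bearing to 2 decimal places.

Angular distance δ = d/R = 4842.9 / 3440.065 = 1.407793 rad.
With φ₁ = -72.105° = -1.258470 rad and θ = 83.6° = 1.459095 rad:
Applying the spherical law of cosines for sides, sin φ₂ = sin φ₁ cos δ + cos φ₁ sin δ cos θ = -0.120634, so φ₂ = -6.929°.
Δλ = atan2( sin θ sin δ cos φ₁ , cos δ − sin φ₁ sin φ₂ ) = atan2(0.301311, 0.047485) = 1.414489 rad = 81.044°.
λ₂ = λ₁ + Δλ = 53.467°.
The forward bearing on arrival equals the back-azimuth from the destination plus 180°.
Back-azimuth from P₂ (-6.93°, 53.47°) to P₁ (-72.11°, -27.58°), with Δλ' = λ₁ − λ₂ = -81.04°: atan2( sin Δλ' cos φ₁ , cos φ₂ sin φ₁ − sin φ₂ cos φ₁ cos Δλ' ) = 197.91°.
Final bearing = (197.91° + 180°) mod 360° = 17.91°.

final bearing 17.91°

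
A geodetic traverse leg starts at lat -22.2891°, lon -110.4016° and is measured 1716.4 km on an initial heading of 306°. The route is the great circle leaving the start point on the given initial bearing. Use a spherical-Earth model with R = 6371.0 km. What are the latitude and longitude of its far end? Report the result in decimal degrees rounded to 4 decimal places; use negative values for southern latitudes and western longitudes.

latitude -12.7585°, longitude -123.1565°

δ = 1716.4/6371 = 0.269408 rad (15.4360°).
Start latitude φ₁ = -0.389018 rad; initial bearing θ = 5.340708 rad.
Applying the spherical law of cosines for sides, sin φ₂ = sin φ₁ cos δ + cos φ₁ sin δ cos θ = -0.220843, so φ₂ = -12.7585°.
Δλ = atan2( sin θ sin δ cos φ₁ , cos δ − sin φ₁ sin φ₂ ) = atan2(-0.199240, 0.880167) = -0.222614 rad = -12.7549°.
λ₂ = -110.4016° + -12.7549° = -123.1565°.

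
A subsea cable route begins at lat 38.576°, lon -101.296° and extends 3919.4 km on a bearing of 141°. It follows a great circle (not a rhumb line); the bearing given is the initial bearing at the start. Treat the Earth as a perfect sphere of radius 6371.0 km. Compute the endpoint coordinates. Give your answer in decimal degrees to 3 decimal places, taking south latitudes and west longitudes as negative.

latitude 9.126°, longitude -79.713°

Angular distance δ = d/R = 3919.4 / 6371 = 0.615194 rad.
Start latitude φ₁ = 0.673278 rad; initial bearing θ = 2.460914 rad.
Destination latitude: φ₂ = arcsin( sin φ₁ cos δ + cos φ₁ sin δ cos θ ) = arcsin(0.158599) = 9.126°.
Δλ = atan2( sin θ sin δ cos φ₁ , cos δ − sin φ₁ sin φ₂ ) = atan2(0.283936, 0.717767) = 0.376693 rad = 21.583°.
λ₂ = λ₁ + Δλ = -79.713°.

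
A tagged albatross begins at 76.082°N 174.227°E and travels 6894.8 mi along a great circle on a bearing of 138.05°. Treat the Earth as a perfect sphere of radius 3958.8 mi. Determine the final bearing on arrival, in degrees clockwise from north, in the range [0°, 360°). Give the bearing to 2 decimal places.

final bearing 170.15°

The arc subtends δ = 6894.8/3958.8 = 1.741639 rad at the centre.
Converting: φ₁ = 1.327881 rad, θ = 2.409427 rad.
Destination latitude: φ₂ = arcsin( sin φ₁ cos δ + cos φ₁ sin δ cos θ ) = arcsin(-0.341308) = -19.957°.
For the longitude increment, Δλ = atan2( sin θ sin δ cos φ₁, cos δ − sin φ₁ sin φ₂ ) = atan2(0.158451, 0.161275) = 44.494°.
λ₂ = 174.227° + 44.494° = 218.721°, normalized to (−180°, 180°] → -141.279°.
The forward bearing on arrival equals the back-azimuth from the destination plus 180°.
Back-azimuth from P₂ (-19.96°, -141.28°) to P₁ (76.08°, 174.23°), with Δλ' = λ₁ − λ₂ = 315.51°: atan2( sin Δλ' cos φ₁ , cos φ₂ sin φ₁ − sin φ₂ cos φ₁ cos Δλ' ) = 350.15°.
Final bearing = (350.15° + 180°) mod 360° = 170.15°.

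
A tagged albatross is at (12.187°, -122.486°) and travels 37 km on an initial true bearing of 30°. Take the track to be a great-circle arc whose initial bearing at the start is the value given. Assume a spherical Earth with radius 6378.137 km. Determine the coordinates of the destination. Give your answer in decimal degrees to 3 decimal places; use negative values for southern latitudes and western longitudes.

The arc subtends δ = 37/6378.137 = 0.005801 rad at the centre.
Converting: φ₁ = 0.212703 rad, θ = 0.523599 rad.
Destination latitude: φ₂ = arcsin( sin φ₁ cos δ + cos φ₁ sin δ cos θ ) = arcsin(0.216010) = 12.475°.
For the longitude increment, Δλ = atan2( sin θ sin δ cos φ₁, cos δ − sin φ₁ sin φ₂ ) = atan2(0.002835, 0.954383) = 0.170°.
λ₂ = -122.486° + 0.170° = -122.316°.

latitude 12.475°, longitude -122.316°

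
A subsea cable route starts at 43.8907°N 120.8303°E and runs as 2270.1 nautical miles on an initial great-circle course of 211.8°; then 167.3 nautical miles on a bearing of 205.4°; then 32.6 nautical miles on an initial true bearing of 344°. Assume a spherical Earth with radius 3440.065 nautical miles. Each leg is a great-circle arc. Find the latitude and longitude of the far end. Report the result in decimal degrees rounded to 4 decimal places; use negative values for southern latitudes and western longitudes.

Apply the spherical direct solution leg by leg, carrying full precision between legs.
Leg 1: from (43.8907°, 120.8303°), δ = 2270.1/3440.065 = 0.659900 rad, θ = 211.8° → φ = 9.9189°, λ = 101.6861°.
Leg 2: from (9.9189°, 101.6861°), δ = 167.3/3440.065 = 0.048633 rad, θ = 205.4° → φ = 7.3998°, λ = 100.4813°.
Leg 3: from (7.3998°, 100.4813°), δ = 32.6/3440.065 = 0.009477 rad, θ = 344° → φ = 7.9217°, λ = 100.3302°.

latitude 7.9217°, longitude 100.3302°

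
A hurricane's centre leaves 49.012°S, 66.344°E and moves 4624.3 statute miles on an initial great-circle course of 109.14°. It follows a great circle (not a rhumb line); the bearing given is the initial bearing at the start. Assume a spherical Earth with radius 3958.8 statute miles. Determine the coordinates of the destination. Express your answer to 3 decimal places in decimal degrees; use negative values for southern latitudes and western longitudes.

latitude -29.582°, longitude 154.410°

Angular distance δ = d/R = 4624.3 / 3958.8 = 1.168106 rad.
With φ₁ = -49.012° = -0.855421 rad and θ = 109.14° = 1.904852 rad:
Destination latitude: φ₂ = arcsin( sin φ₁ cos δ + cos φ₁ sin δ cos θ ) = arcsin(-0.493673) = -29.582°.
Then Δλ = atan2(0.570078, 0.019247) = 1.537048 rad, from sin θ sin δ cos φ₁ over cos δ − sin φ₁ sin φ₂.
λ₂ = λ₁ + Δλ = 154.410°.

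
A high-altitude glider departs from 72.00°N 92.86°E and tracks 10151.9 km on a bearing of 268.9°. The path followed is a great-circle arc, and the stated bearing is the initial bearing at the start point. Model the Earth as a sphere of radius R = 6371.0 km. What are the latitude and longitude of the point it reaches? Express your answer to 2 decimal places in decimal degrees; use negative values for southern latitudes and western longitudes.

latitude -1.57°, longitude 3.50°

δ = 10151.9/6371 = 1.593455 rad (91.2982°).
Converting: φ₁ = 1.256637 rad, θ = 4.693190 rad.
sin φ₂ = sin φ₁ cos δ + cos φ₁ sin δ cos θ = (0.951057)(-0.022656) + (0.309017)(0.999743)(-0.019197) = -0.027478
φ₂ = asin(-0.027478) = -0.027482 rad = -1.57°.
Δλ = atan2( sin θ sin δ cos φ₁ , cos δ − sin φ₁ sin φ₂ ) = atan2(-0.308881, 0.003477) = -1.559540 rad = -89.36°.
Hence λ₂ = 92.86° + -89.36° = 3.50°.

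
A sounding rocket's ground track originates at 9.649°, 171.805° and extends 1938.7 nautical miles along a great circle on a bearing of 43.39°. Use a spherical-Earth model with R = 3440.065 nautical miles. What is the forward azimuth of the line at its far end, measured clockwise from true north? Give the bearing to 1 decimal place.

final bearing 52.7°

δ = 1938.7/3440.065 = 0.563565 rad (32.2899°).
Converting: φ₁ = 0.168407 rad, θ = 0.757298 rad.
sin φ₂ = sin φ₁ cos δ + cos φ₁ sin δ cos θ = (0.167612)(0.845356) + (0.985853)(0.534203)(0.726695) = 0.524402
φ₂ = asin(0.524402) = 0.552013 rad = 31.628°.
Then Δλ = atan2(0.361785, 0.757460) = 0.445591 rad, from sin θ sin δ cos φ₁ over cos δ − sin φ₁ sin φ₂.
λ₂ = 171.805° + 25.531° = 197.336°, normalized to (−180°, 180°] → -162.664°.
The forward bearing on arrival equals the back-azimuth from the destination plus 180°.
Back-azimuth from P₂ (31.6°, -162.7°) to P₁ (9.6°, 171.8°), with Δλ' = λ₁ − λ₂ = 334.5°: atan2( sin Δλ' cos φ₁ , cos φ₂ sin φ₁ − sin φ₂ cos φ₁ cos Δλ' ) = 232.7°.
Final bearing = (232.7° + 180°) mod 360° = 52.7°.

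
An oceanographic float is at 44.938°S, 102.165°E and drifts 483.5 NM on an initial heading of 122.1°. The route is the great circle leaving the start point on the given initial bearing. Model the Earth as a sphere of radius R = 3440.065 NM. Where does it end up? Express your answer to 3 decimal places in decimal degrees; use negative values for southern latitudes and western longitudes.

Angular distance δ = d/R = 483.5 / 3440.065 = 0.140550 rad.
With φ₁ = -44.938° = -0.784316 rad and θ = 122.1° = 2.131047 rad:
sin φ₂ = sin φ₁ cos δ + cos φ₁ sin δ cos θ = (-0.706341)(0.990139) + (0.707872)(0.140087)(-0.531399) = -0.752072
φ₂ = asin(-0.752072) = -0.851200 rad = -48.770°.
Then Δλ = atan2(0.084004, 0.458920) = 0.181043 rad, from sin θ sin δ cos φ₁ over cos δ − sin φ₁ sin φ₂.
Hence λ₂ = 102.165° + 10.373° = 112.538°.

latitude -48.770°, longitude 112.538°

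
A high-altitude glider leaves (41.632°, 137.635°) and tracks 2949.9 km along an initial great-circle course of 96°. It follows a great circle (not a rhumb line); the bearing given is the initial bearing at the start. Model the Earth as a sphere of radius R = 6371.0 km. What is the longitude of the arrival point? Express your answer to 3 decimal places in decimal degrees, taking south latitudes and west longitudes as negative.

longitude 170.043°

Angular distance δ = d/R = 2949.9 / 6371 = 0.463020 rad.
With φ₁ = 41.632° = 0.726615 rad and θ = 96° = 1.675516 rad:
Applying the spherical law of cosines for sides, sin φ₂ = sin φ₁ cos δ + cos φ₁ sin δ cos θ = 0.559498, so φ₂ = 34.021°.
Then Δλ = atan2(0.332011, 0.523009) = 0.565622 rad, from sin θ sin δ cos φ₁ over cos δ − sin φ₁ sin φ₂.
λ₂ = 137.635° + 32.408° = 170.043°.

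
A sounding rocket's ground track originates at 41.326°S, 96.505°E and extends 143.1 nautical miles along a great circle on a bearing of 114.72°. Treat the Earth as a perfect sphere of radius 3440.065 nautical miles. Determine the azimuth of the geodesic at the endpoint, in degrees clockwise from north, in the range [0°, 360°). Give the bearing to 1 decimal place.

Central angle δ = d/R = 0.041598 rad.
Converting: φ₁ = -0.721275 rad, θ = 2.002242 rad.
sin φ₂ = sin φ₁ cos δ + cos φ₁ sin δ cos θ = (-0.660343)(0.999135) + (0.750965)(0.041586)(-0.418184) = -0.672831
φ₂ = asin(-0.672831) = -0.738029 rad = -42.286°.
For the longitude increment, Δλ = atan2( sin θ sin δ cos φ₁, cos δ − sin φ₁ sin φ₂ ) = atan2(0.028368, 0.554836) = 2.927°.
λ₂ = 96.505° + 2.927° = 99.432°.
The forward bearing on arrival equals the back-azimuth from the destination plus 180°.
Back-azimuth from P₂ (-42.3°, 99.4°) to P₁ (-41.3°, 96.5°), with Δλ' = λ₁ − λ₂ = -2.9°: atan2( sin Δλ' cos φ₁ , cos φ₂ sin φ₁ − sin φ₂ cos φ₁ cos Δλ' ) = 292.8°.
Final bearing = (292.8° + 180°) mod 360° = 112.8°.

final bearing 112.8°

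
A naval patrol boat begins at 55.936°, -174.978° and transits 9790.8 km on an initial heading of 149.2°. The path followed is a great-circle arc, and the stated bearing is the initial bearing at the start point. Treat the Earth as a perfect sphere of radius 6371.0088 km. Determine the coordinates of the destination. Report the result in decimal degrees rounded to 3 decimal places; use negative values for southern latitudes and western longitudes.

δ = 9790.8/6371.0088 = 1.536774 rad (88.0507°).
Start latitude φ₁ = 0.976267 rad; initial bearing θ = 2.604031 rad.
Applying the spherical law of cosines for sides, sin φ₂ = sin φ₁ cos δ + cos φ₁ sin δ cos θ = -0.452662, so φ₂ = -26.915°.
For the longitude increment, Δλ = atan2( sin θ sin δ cos φ₁, cos δ − sin φ₁ sin φ₂ ) = atan2(0.286639, 0.409007) = 35.023°.
λ₂ = -174.978° + 35.023° = -139.955°.

latitude -26.915°, longitude -139.955°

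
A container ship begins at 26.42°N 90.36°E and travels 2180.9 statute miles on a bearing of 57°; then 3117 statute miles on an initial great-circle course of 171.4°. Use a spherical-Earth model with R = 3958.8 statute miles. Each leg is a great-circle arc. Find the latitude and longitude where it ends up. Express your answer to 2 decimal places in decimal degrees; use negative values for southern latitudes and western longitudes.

latitude -5.38°, longitude 131.08°

Apply the spherical direct solution leg by leg, carrying full precision between legs.
Leg 1: from (26.42°, 90.36°), δ = 2180.9/3958.8 = 0.550899 rad, θ = 57° → φ = 39.38°, λ = 124.97°.
Leg 2: from (39.38°, 124.97°), δ = 3117/3958.8 = 0.787360 rad, θ = 171.4° → φ = -5.38°, λ = 131.08°.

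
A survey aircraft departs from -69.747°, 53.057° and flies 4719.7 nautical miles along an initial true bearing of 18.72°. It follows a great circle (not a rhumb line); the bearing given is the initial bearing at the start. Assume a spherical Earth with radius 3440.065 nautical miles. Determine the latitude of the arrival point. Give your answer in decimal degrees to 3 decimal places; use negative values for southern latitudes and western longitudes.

latitude 7.822°

Angular distance δ = d/R = 4719.7 / 3440.065 = 1.371980 rad.
With φ₁ = -69.747° = -1.217315 rad and θ = 18.72° = 0.326726 rad:
Destination latitude: φ₂ = arcsin( sin φ₁ cos δ + cos φ₁ sin δ cos θ ) = arcsin(0.136097) = 7.822°.
For the longitude increment, Δλ = atan2( sin θ sin δ cos φ₁, cos δ − sin φ₁ sin φ₂ ) = atan2(0.108911, 0.325192) = 18.516°.
λ₂ = λ₁ + Δλ = 71.573°.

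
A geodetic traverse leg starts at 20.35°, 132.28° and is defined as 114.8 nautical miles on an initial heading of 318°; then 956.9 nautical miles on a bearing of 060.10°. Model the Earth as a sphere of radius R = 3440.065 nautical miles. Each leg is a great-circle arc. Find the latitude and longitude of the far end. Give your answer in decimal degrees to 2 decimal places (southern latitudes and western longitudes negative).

latitude 28.93°, longitude 146.68°

Apply the spherical direct solution leg by leg, carrying full precision between legs.
Leg 1: from (20.35°, 132.28°), δ = 114.8/3440.065 = 0.033371 rad, θ = 318° → φ = 21.77°, λ = 130.90°.
Leg 2: from (21.77°, 130.90°), δ = 956.9/3440.065 = 0.278163 rad, θ = 60.1° → φ = 28.93°, λ = 146.68°.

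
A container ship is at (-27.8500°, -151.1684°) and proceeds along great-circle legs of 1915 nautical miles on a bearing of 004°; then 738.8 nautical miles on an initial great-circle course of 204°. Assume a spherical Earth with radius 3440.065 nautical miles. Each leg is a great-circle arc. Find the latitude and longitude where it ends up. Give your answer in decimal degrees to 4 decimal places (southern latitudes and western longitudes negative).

Apply the spherical direct solution leg by leg, carrying full precision between legs.
Leg 1: from (-27.8500°, -151.1684°), δ = 1915/3440.065 = 0.556676 rad, θ = 4° → φ = 3.9798°, λ = -149.0511°.
Leg 2: from (3.9798°, -149.0511°), δ = 738.8/3440.065 = 0.214763 rad, θ = 204° → φ = -7.2623°, λ = -154.0641°.

latitude -7.2623°, longitude -154.0641°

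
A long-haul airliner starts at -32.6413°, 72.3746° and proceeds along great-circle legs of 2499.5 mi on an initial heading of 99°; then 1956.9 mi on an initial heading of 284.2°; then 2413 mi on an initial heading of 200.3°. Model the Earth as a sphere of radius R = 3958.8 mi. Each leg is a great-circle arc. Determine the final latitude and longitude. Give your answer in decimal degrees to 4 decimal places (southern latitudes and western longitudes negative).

latitude -52.2853°, longitude 66.7836°

Apply the spherical direct solution leg by leg, carrying full precision between legs.
Leg 1: from (-32.6413°, 72.3746°), δ = 2499.5/3958.8 = 0.631378 rad, θ = 99° → φ = -30.8737°, λ = 115.1588°.
Leg 2: from (-30.8737°, 115.1588°), δ = 1956.9/3958.8 = 0.494316 rad, θ = 284.2° → φ = -20.5993°, λ = 85.7295°.
Leg 3: from (-20.5993°, 85.7295°), δ = 2413/3958.8 = 0.609528 rad, θ = 200.3° → φ = -52.2853°, λ = 66.7836°.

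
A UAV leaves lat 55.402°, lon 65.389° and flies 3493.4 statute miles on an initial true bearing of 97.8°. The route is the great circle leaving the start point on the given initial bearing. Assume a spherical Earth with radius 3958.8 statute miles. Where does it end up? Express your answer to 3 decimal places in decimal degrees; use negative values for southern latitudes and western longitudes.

Angular distance δ = d/R = 3493.4 / 3958.8 = 0.882439 rad.
With φ₁ = 55.402° = 0.966947 rad and θ = 97.8° = 1.706932 rad:
sin φ₂ = sin φ₁ cos δ + cos φ₁ sin δ cos θ = (0.823156)(0.635269) + (0.567815)(0.772291)(-0.135716) = 0.463412
φ₂ = asin(0.463412) = 0.481842 rad = 27.608°.
For the longitude increment, Δλ = atan2( sin θ sin δ cos φ₁, cos δ − sin φ₁ sin φ₂ ) = atan2(0.434461, 0.253809) = 59.707°.
Hence λ₂ = 65.389° + 59.707° = 125.096°.

latitude 27.608°, longitude 125.096°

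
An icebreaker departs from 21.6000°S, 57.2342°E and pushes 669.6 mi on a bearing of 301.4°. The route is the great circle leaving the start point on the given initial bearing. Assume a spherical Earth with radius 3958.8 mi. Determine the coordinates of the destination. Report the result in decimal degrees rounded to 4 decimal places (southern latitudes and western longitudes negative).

latitude -16.3393°, longitude 48.6228°

Central angle δ = d/R = 0.169142 rad.
Converting: φ₁ = -0.376991 rad, θ = 5.260422 rad.
Destination latitude: φ₂ = arcsin( sin φ₁ cos δ + cos φ₁ sin δ cos θ ) = arcsin(-0.281325) = -16.3393°.
Δλ = atan2( sin θ sin δ cos φ₁ , cos δ − sin φ₁ sin φ₂ ) = atan2(-0.133594, 0.882167) = -0.150296 rad = -8.6114°.
Hence λ₂ = 57.2342° + -8.6114° = 48.6228°.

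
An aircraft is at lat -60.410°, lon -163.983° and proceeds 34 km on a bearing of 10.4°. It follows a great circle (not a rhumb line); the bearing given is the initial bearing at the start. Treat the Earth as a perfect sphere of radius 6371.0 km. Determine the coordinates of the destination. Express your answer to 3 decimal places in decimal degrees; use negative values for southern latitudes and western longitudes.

δ = 34/6371 = 0.005337 rad (0.3058°).
Converting: φ₁ = -1.054353 rad, θ = 0.181514 rad.
sin φ₂ = sin φ₁ cos δ + cos φ₁ sin δ cos θ = (-0.869581)(0.999986) + (0.493790)(0.005337)(0.983571) = -0.866977
φ₂ = asin(-0.866977) = -1.049104 rad = -60.109°.
Δλ = atan2( sin θ sin δ cos φ₁ , cos δ − sin φ₁ sin φ₂ ) = atan2(0.000476, 0.246079) = 0.001933 rad = 0.111°.
λ₂ = λ₁ + Δλ = -163.872°.

latitude -60.109°, longitude -163.872°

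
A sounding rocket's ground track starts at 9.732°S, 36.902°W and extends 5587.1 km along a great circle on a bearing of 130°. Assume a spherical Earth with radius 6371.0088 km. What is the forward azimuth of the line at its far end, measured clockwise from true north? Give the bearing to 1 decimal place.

The arc subtends δ = 5587.1/6371.0088 = 0.876957 rad at the centre.
Converting: φ₁ = -0.169855 rad, θ = 2.268928 rad.
Destination latitude: φ₂ = arcsin( sin φ₁ cos δ + cos φ₁ sin δ cos θ ) = arcsin(-0.595161) = -36.524°.
Δλ = atan2( sin θ sin δ cos φ₁ , cos δ − sin φ₁ sin φ₂ ) = atan2(0.580457, 0.538888) = 0.822518 rad = 47.127°.
λ₂ = λ₁ + Δλ = 10.225°.
The forward bearing on arrival equals the back-azimuth from the destination plus 180°.
Back-azimuth from P₂ (-36.5°, 10.2°) to P₁ (-9.7°, -36.9°), with Δλ' = λ₁ − λ₂ = -47.1°: atan2( sin Δλ' cos φ₁ , cos φ₂ sin φ₁ − sin φ₂ cos φ₁ cos Δλ' ) = 290.0°.
Final bearing = (290.0° + 180°) mod 360° = 110.0°.

final bearing 110.0°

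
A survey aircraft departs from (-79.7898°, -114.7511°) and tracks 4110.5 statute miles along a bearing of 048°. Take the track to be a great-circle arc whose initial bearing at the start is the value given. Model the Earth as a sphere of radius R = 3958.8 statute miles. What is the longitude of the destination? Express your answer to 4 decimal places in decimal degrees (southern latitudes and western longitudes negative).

longitude -70.5058°

The arc subtends δ = 4110.5/3958.8 = 1.038320 rad at the centre.
With φ₁ = -79.7898° = -1.392595 rad and θ = 48° = 0.837758 rad:
sin φ₂ = sin φ₁ cos δ + cos φ₁ sin δ cos θ = (-0.984164)(0.507669) + (0.177260)(0.861552)(0.669131) = -0.397440
φ₂ = asin(-0.397440) = -0.408726 rad = -23.4183°.
For the longitude increment, Δλ = atan2( sin θ sin δ cos φ₁, cos δ − sin φ₁ sin φ₂ ) = atan2(0.113492, 0.116522) = 44.2453°.
λ₂ = -114.7511° + 44.2453° = -70.5058°.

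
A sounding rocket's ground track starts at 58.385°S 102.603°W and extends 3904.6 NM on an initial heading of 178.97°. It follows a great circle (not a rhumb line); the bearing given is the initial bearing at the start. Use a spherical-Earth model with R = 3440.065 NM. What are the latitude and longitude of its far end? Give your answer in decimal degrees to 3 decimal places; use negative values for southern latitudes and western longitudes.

δ = 3904.6/3440.065 = 1.135037 rad (65.0328°).
Start latitude φ₁ = -1.019010 rad; initial bearing θ = 3.123616 rad.
Destination latitude: φ₂ = arcsin( sin φ₁ cos δ + cos φ₁ sin δ cos θ ) = arcsin(-0.834600) = -56.574°.
For the longitude increment, Δλ = atan2( sin θ sin δ cos φ₁, cos δ − sin φ₁ sin φ₂ ) = atan2(0.008543, -0.288638) = 178.305°.
λ₂ = -102.603° + 178.305° = 75.702°.

latitude -56.574°, longitude 75.702°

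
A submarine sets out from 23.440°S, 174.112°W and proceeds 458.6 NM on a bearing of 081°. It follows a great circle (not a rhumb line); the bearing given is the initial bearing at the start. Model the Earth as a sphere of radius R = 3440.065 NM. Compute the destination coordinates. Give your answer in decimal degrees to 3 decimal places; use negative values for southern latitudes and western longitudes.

latitude -22.036°, longitude -165.970°

Angular distance δ = d/R = 458.6 / 3440.065 = 0.133311 rad.
With φ₁ = -23.440° = -0.409105 rad and θ = 81° = 1.413717 rad:
Destination latitude: φ₂ = arcsin( sin φ₁ cos δ + cos φ₁ sin δ cos θ ) = arcsin(-0.375182) = -22.036°.
For the longitude increment, Δλ = atan2( sin θ sin δ cos φ₁, cos δ − sin φ₁ sin φ₂ ) = atan2(0.120447, 0.841884) = 8.142°.
Hence λ₂ = -174.112° + 8.142° = -165.970°.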